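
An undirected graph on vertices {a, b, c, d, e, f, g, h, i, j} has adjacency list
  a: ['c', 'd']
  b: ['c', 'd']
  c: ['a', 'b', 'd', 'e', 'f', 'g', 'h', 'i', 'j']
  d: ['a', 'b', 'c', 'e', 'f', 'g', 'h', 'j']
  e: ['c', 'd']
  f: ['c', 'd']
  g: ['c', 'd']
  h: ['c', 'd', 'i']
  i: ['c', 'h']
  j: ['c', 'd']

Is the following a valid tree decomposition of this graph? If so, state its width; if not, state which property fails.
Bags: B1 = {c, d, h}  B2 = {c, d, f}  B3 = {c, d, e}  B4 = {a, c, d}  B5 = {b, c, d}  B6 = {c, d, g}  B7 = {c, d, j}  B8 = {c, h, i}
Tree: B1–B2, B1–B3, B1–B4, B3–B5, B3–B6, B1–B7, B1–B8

Every vertex of G appears in some bag (union = {a, b, c, d, e, f, g, h, i, j}); every edge is covered by a bag; and for each vertex v the set of bags containing v is connected in the bag tree. The decomposition is therefore valid. The largest bag has 3 vertices, so the width is 2.

Yes; width 2.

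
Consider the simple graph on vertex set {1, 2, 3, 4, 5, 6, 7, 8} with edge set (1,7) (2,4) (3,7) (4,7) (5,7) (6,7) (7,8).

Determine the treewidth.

1

A width-1 tree decomposition is:
Bags: B1 = {6, 7}  B2 = {7, 8}  B3 = {4, 7}  B4 = {3, 7}  B5 = {5, 7}  B6 = {2, 4}  B7 = {1, 7}
Tree: B1–B2, B1–B3, B3–B4, B3–B5, B3–B6, B5–B7
The largest bag has 2 vertices, giving width 1; this decomposition certifies tw(G) ≤ 1. Any graph with an edge has treewidth ≥ 1, and G has the edge 6–7. Therefore the treewidth is 1.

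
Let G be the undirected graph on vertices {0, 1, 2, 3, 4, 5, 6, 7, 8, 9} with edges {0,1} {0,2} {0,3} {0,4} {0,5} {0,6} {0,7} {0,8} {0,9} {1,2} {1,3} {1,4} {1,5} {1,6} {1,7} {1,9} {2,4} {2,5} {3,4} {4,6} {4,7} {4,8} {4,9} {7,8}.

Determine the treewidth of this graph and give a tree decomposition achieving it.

Treewidth 3.
One optimal decomposition is:
Bags: B1 = {0, 1, 2, 4}  B2 = {0, 1, 4, 7}  B3 = {0, 1, 4, 9}  B4 = {0, 4, 7, 8}  B5 = {0, 1, 3, 4}  B6 = {0, 1, 4, 6}  B7 = {0, 1, 2, 5}
Tree: B1–B2, B2–B3, B2–B4, B3–B5, B1–B6, B1–B7

Each bag holds 4 vertices, so the decomposition has width 3, which upper-bounds the treewidth. Conversely, {0, 4, 7, 8} is a clique of size 4, and the vertices of any clique must share a bag in every tree decomposition; so some bag has ≥ 4 vertices and tw(G) ≥ 3. The upper and lower bounds meet at 3, so that is the treewidth.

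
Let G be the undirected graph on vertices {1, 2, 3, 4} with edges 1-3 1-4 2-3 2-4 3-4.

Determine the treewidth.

2

A width-2 tree decomposition is:
Bags: B1 = {2, 3, 4}  B2 = {1, 3, 4}
Tree: B1–B2
The largest bag has 3 vertices, giving width 2; this decomposition certifies tw(G) ≤ 2. Conversely, {1, 3, 4} is a clique of size 3, and the vertices of any clique must share a bag in every tree decomposition; so some bag has ≥ 3 vertices and tw(G) ≥ 2. The upper and lower bounds meet at 2, so that is the treewidth.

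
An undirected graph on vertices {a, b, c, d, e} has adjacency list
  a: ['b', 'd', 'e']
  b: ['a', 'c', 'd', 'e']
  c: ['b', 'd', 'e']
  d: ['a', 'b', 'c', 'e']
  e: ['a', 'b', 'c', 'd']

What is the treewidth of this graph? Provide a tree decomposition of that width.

Each bag holds 4 vertices, so the decomposition has width 3, which upper-bounds the treewidth. For the lower bound, the 4 vertices {b, c, d, e} are pairwise adjacent, and any tree decomposition puts a clique entirely inside one bag — forcing width ≥ 3. The upper and lower bounds meet at 3, so that is the treewidth.

Treewidth 3.
Bags: B1 = {a, b, d, e}  B2 = {b, c, d, e}
Tree: B1–B2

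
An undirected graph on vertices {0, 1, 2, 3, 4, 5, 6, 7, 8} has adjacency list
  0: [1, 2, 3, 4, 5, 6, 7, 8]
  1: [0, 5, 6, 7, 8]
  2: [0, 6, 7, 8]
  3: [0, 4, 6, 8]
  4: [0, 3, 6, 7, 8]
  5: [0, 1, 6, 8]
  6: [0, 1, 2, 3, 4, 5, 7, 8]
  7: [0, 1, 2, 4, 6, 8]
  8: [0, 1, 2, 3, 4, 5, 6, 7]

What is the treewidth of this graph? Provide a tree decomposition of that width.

Treewidth 4.
One optimal decomposition is:
Bags: B1 = {0, 1, 5, 6, 8}  B2 = {0, 1, 6, 7, 8}  B3 = {0, 2, 6, 7, 8}  B4 = {0, 4, 6, 7, 8}  B5 = {0, 3, 4, 6, 8}
Tree: B1–B2, B2–B3, B3–B4, B4–B5

The largest bag has 5 vertices, giving width 4; this decomposition certifies tw(G) ≤ 4. For the lower bound, the 5 vertices {0, 3, 4, 6, 8} are pairwise adjacent, and any tree decomposition puts a clique entirely inside one bag — forcing width ≥ 4. Therefore the treewidth is 4.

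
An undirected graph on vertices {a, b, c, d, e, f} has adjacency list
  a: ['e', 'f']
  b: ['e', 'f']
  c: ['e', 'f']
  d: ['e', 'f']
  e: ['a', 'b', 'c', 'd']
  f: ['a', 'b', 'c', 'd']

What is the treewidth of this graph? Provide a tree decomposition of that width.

Treewidth 2.
One optimal decomposition is:
Bags: B1 = {a, e, f}  B2 = {b, e, f}  B3 = {c, e, f}  B4 = {d, e, f}
Tree: B1–B2, B2–B3, B3–B4

Each bag holds 3 vertices, so the decomposition has width 2, which upper-bounds the treewidth. For the lower bound, G contains the cycle a–e–b–f–a, so G is not a forest; only forests have treewidth ≤ 1, hence tw(G) ≥ 2. Hence tw(G) = 2 exactly.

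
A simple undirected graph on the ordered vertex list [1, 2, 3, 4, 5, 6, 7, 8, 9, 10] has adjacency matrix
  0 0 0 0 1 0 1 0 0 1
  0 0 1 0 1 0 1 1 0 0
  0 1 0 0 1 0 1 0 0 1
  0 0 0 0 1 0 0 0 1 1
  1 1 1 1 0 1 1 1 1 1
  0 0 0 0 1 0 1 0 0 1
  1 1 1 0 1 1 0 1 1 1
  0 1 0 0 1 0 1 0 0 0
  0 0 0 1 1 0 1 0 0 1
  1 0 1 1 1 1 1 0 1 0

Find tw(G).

A width-3 tree decomposition is:
Bags: B1 = {3, 5, 7, 10}  B2 = {2, 3, 5, 7}  B3 = {5, 6, 7, 10}  B4 = {1, 5, 7, 10}  B5 = {2, 5, 7, 8}  B6 = {5, 7, 9, 10}  B7 = {4, 5, 9, 10}
Tree: B1–B2, B1–B3, B3–B4, B2–B5, B3–B6, B6–B7
Every bag has size at most 4, so the width is 4 − 1 = 3 and tw(G) ≤ 3. On the other hand G contains the 4-clique {4, 5, 9, 10}. A clique must lie in a single bag of any decomposition, so no decomposition can have width below 3. Hence tw(G) = 3 exactly.

3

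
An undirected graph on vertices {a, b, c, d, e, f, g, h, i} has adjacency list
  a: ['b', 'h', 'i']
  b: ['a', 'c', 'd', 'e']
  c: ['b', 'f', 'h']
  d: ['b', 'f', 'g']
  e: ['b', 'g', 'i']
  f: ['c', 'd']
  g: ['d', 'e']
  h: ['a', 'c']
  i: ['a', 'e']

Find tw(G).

A width-3 tree decomposition is:
Bags: B1 = {a, e, g, i}  B2 = {a, b, e, g}  B3 = {a, b, d, g}  B4 = {a, b, d, h}  B5 = {b, c, d, h}  B6 = {c, d, f, h}
Tree: B1–B2, B2–B3, B3–B4, B4–B5, B5–B6
Each bag holds 4 vertices, so the decomposition has width 3, which upper-bounds the treewidth. For the lower bound: the 4 vertex sets {e,g,i}, {a}, {b}, {c,d,f,h} are disjoint, each induces a connected subgraph, and every pair is joined by at least one edge of G. Contracting each set to a single vertex therefore yields K_{4} as a minor, and since treewidth is minor-monotone, tw(G) ≥ tw(K_{4}) = 3. Hence tw(G) = 3 exactly.

3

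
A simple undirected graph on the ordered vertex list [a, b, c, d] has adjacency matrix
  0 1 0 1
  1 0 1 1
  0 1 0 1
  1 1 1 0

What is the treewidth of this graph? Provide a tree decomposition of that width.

Treewidth 2.
One such decomposition:
Bags: B1 = {a, b, d}  B2 = {b, c, d}
Tree: B1–B2

Each bag holds 3 vertices, so the decomposition has width 2, which upper-bounds the treewidth. Conversely, {b, c, d} is a clique of size 3, and the vertices of any clique must share a bag in every tree decomposition; so some bag has ≥ 3 vertices and tw(G) ≥ 2. Therefore the treewidth is 2.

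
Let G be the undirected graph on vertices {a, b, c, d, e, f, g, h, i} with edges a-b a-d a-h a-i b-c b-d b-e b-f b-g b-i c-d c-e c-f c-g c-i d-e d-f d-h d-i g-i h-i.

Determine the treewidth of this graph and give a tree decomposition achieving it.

Treewidth 3.
Bags: B1 = {b, c, d, f}  B2 = {b, c, d, i}  B3 = {b, c, g, i}  B4 = {a, b, d, i}  B5 = {b, c, d, e}  B6 = {a, d, h, i}
Tree: B1–B2, B2–B3, B2–B4, B1–B5, B4–B6

The largest bag has 4 vertices, giving width 3; this decomposition certifies tw(G) ≤ 3. For the lower bound, the 4 vertices {a, d, h, i} are pairwise adjacent, and any tree decomposition puts a clique entirely inside one bag — forcing width ≥ 3. The upper and lower bounds meet at 3, so that is the treewidth.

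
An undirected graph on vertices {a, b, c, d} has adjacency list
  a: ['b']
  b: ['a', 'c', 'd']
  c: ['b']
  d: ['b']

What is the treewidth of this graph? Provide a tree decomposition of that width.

Treewidth 1.
Bags: B1 = {b, d}  B2 = {b, c}  B3 = {a, b}
Tree: B1–B2, B1–B3

The largest bag has 2 vertices, giving width 1; this decomposition certifies tw(G) ≤ 1. G has an edge, so its treewidth is at least 1. Combining the bounds, tw(G) = 1.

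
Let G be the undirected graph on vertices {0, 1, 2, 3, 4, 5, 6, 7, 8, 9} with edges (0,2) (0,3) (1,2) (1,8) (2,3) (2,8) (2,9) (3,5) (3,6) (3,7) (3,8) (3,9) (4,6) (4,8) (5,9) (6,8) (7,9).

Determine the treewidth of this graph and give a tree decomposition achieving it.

Each bag holds 3 vertices, so the decomposition has width 2, which upper-bounds the treewidth. For the lower bound, the 3 vertices {1, 2, 8} are pairwise adjacent, and any tree decomposition puts a clique entirely inside one bag — forcing width ≥ 2. The upper and lower bounds meet at 2, so that is the treewidth.

Treewidth 2.
One such decomposition:
Bags: B1 = {2, 3, 9}  B2 = {2, 3, 8}  B3 = {3, 6, 8}  B4 = {4, 6, 8}  B5 = {3, 5, 9}  B6 = {0, 2, 3}  B7 = {1, 2, 8}  B8 = {3, 7, 9}
Tree: B1–B2, B2–B3, B3–B4, B1–B5, B1–B6, B2–B7, B1–B8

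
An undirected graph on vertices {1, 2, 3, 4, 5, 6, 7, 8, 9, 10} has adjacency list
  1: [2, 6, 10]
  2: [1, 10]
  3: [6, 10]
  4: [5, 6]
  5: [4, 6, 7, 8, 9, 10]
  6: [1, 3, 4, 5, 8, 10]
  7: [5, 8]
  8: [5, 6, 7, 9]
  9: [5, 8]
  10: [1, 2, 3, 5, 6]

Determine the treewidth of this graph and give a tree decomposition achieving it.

Treewidth 2.
One such decomposition:
Bags: B1 = {5, 6, 8}  B2 = {5, 6, 10}  B3 = {5, 8, 9}  B4 = {4, 5, 6}  B5 = {1, 6, 10}  B6 = {3, 6, 10}  B7 = {5, 7, 8}  B8 = {1, 2, 10}
Tree: B1–B2, B1–B3, B2–B4, B2–B5, B5–B6, B3–B7, B5–B8

Each bag holds 3 vertices, so the decomposition has width 2, which upper-bounds the treewidth. Conversely, {1, 2, 10} is a clique of size 3, and the vertices of any clique must share a bag in every tree decomposition; so some bag has ≥ 3 vertices and tw(G) ≥ 2. Combining the bounds, tw(G) = 2.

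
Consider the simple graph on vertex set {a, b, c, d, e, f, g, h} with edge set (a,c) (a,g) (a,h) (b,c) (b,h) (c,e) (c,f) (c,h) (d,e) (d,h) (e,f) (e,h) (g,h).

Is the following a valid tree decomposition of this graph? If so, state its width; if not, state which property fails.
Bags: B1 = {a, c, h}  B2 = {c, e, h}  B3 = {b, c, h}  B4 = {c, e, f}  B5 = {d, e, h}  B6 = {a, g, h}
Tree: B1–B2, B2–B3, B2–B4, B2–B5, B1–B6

Yes; width 2.

Vertex coverage: the bags together contain {a, b, c, d, e, f, g, h}, the full vertex set. Edge coverage: each edge of G has both endpoints in at least one bag. Running intersection: for every vertex, the bags containing it form a connected subtree. All three properties hold, so this is a valid tree decomposition of width max|bag| − 1 = 2, and hence tw(G) ≤ 2.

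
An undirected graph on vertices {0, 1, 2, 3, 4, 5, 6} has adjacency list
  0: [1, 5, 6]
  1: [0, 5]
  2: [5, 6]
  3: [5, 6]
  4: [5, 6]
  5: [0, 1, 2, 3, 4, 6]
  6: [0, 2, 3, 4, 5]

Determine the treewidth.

2

A width-2 tree decomposition is:
Bags: B1 = {2, 5, 6}  B2 = {3, 5, 6}  B3 = {0, 5, 6}  B4 = {0, 1, 5}  B5 = {4, 5, 6}
Tree: B1–B2, B1–B3, B3–B4, B2–B5
Every bag has size at most 3, so the width is 3 − 1 = 2 and tw(G) ≤ 2. For the lower bound, the 3 vertices {0, 1, 5} are pairwise adjacent, and any tree decomposition puts a clique entirely inside one bag — forcing width ≥ 2. Hence tw(G) = 2 exactly.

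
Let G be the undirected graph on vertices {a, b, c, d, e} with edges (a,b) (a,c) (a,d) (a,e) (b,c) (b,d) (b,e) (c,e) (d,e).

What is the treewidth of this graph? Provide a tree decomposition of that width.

Treewidth 3.
One optimal decomposition is:
Bags: B1 = {a, b, c, e}  B2 = {a, b, d, e}
Tree: B1–B2

The largest bag has 4 vertices, giving width 3; this decomposition certifies tw(G) ≤ 3. On the other hand G contains the 4-clique {a, b, d, e}. A clique must lie in a single bag of any decomposition, so no decomposition can have width below 3. Therefore the treewidth is 3.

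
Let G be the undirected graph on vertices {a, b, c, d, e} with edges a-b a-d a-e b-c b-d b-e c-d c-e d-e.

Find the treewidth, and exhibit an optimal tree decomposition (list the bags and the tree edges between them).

Treewidth 3.
Bags: B1 = {a, b, d, e}  B2 = {b, c, d, e}
Tree: B1–B2

Each bag holds 4 vertices, so the decomposition has width 3, which upper-bounds the treewidth. Conversely, {b, c, d, e} is a clique of size 4, and the vertices of any clique must share a bag in every tree decomposition; so some bag has ≥ 4 vertices and tw(G) ≥ 3. Therefore the treewidth is 3.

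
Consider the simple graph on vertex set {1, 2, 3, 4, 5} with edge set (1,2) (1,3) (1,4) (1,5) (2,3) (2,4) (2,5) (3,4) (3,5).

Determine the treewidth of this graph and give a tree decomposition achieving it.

Treewidth 3.
Bags: B1 = {1, 2, 3, 5}  B2 = {1, 2, 3, 4}
Tree: B1–B2

Every bag has size at most 4, so the width is 4 − 1 = 3 and tw(G) ≤ 3. For the lower bound, the 4 vertices {1, 2, 3, 4} are pairwise adjacent, and any tree decomposition puts a clique entirely inside one bag — forcing width ≥ 3. Hence tw(G) = 3 exactly.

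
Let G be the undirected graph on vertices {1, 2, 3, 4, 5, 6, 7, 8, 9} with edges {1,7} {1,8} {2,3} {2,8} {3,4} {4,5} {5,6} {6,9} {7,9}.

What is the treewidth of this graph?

2

A width-2 tree decomposition is:
Bags: B1 = {2, 3, 8}  B2 = {1, 3, 8}  B3 = {1, 3, 7}  B4 = {3, 7, 9}  B5 = {3, 6, 9}  B6 = {3, 5, 6}  B7 = {3, 4, 5}
Tree: B1–B2, B2–B3, B3–B4, B4–B5, B5–B6, B6–B7
Each bag holds 3 vertices, so the decomposition has width 2, which upper-bounds the treewidth. Since 3–2–8–1–7–9–6–5–4–3 is a cycle in G, G is not acyclic. Forests are exactly the graphs of treewidth ≤ 1, so tw(G) ≥ 2. Therefore the treewidth is 2.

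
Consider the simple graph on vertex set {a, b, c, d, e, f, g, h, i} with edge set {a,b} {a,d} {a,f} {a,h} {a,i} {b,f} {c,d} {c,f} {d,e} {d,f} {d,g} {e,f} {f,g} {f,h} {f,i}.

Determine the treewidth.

2

A width-2 tree decomposition is:
Bags: B1 = {d, e, f}  B2 = {a, d, f}  B3 = {c, d, f}  B4 = {a, f, i}  B5 = {a, b, f}  B6 = {a, f, h}  B7 = {d, f, g}
Tree: B1–B2, B2–B3, B2–B4, B4–B5, B2–B6, B1–B7
Each bag holds 3 vertices, so the decomposition has width 2, which upper-bounds the treewidth. Conversely, {d, f, g} is a clique of size 3, and the vertices of any clique must share a bag in every tree decomposition; so some bag has ≥ 3 vertices and tw(G) ≥ 2. Combining the bounds, tw(G) = 2.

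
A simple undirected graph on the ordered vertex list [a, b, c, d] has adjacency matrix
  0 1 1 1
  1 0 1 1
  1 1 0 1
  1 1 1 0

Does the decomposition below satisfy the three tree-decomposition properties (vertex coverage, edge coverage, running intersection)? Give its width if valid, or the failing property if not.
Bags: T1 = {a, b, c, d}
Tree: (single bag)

Checking the three conditions: (i) the bags cover all of {a, b, c, d}; (ii) for each edge, some bag contains both endpoints; (iii) the bags containing any fixed vertex form a subtree. All hold, so the decomposition is valid with width 4 − 1 = 3.

Yes; width 3.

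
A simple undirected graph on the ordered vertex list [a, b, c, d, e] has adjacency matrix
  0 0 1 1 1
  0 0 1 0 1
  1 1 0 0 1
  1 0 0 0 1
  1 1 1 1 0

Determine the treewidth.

A width-2 tree decomposition is:
Bags: B1 = {b, c, e}  B2 = {a, c, e}  B3 = {a, d, e}
Tree: B1–B2, B2–B3
Each bag holds 3 vertices, so the decomposition has width 2, which upper-bounds the treewidth. Conversely, {a, d, e} is a clique of size 3, and the vertices of any clique must share a bag in every tree decomposition; so some bag has ≥ 3 vertices and tw(G) ≥ 2. Combining the bounds, tw(G) = 2.

2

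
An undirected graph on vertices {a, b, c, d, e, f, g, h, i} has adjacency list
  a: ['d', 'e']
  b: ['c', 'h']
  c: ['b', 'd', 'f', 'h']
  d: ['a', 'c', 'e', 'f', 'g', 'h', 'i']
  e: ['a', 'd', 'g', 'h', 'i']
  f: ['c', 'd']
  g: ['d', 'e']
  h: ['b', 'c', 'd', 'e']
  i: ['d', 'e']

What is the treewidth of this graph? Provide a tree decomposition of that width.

Each bag holds 3 vertices, so the decomposition has width 2, which upper-bounds the treewidth. Conversely, {d, e, g} is a clique of size 3, and the vertices of any clique must share a bag in every tree decomposition; so some bag has ≥ 3 vertices and tw(G) ≥ 2. The upper and lower bounds meet at 2, so that is the treewidth.

Treewidth 2.
One such decomposition:
Bags: B1 = {d, e, h}  B2 = {d, e, i}  B3 = {a, d, e}  B4 = {d, e, g}  B5 = {c, d, h}  B6 = {c, d, f}  B7 = {b, c, h}
Tree: B1–B2, B2–B3, B1–B4, B1–B5, B5–B6, B5–B7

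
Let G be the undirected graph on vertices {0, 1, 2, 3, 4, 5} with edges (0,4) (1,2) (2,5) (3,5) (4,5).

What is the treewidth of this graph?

1

A width-1 tree decomposition is:
Bags: B1 = {4, 5}  B2 = {3, 5}  B3 = {2, 5}  B4 = {1, 2}  B5 = {0, 4}
Tree: B1–B2, B1–B3, B3–B4, B1–B5
Every bag has size at most 2, so the width is 2 − 1 = 1 and tw(G) ≤ 1. Since G has at least one edge (e.g. 4–5), it is not an edgeless graph, so tw(G) ≥ 1. The upper and lower bounds meet at 1, so that is the treewidth.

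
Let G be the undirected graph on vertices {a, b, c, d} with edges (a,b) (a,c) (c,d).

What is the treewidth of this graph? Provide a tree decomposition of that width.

The largest bag has 2 vertices, giving width 1; this decomposition certifies tw(G) ≤ 1. Since G has at least one edge (e.g. c–d), it is not an edgeless graph, so tw(G) ≥ 1. Hence tw(G) = 1 exactly.

Treewidth 1.
Bags: B1 = {c, d}  B2 = {a, c}  B3 = {a, b}
Tree: B1–B2, B2–B3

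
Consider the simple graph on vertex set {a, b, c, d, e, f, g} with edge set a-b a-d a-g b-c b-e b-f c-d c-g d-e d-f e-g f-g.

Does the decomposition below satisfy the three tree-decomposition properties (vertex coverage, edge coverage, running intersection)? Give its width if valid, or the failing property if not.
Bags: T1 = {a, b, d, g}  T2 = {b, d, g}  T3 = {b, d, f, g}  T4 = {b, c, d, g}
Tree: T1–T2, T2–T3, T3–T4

No — vertex e appears in no bag.

A tree decomposition must satisfy three properties: every vertex lies in some bag; for every edge, both endpoints lie together in some bag; and for every vertex, the bags containing it form a connected subtree. Here vertex e appears in no bag, so the decomposition is invalid.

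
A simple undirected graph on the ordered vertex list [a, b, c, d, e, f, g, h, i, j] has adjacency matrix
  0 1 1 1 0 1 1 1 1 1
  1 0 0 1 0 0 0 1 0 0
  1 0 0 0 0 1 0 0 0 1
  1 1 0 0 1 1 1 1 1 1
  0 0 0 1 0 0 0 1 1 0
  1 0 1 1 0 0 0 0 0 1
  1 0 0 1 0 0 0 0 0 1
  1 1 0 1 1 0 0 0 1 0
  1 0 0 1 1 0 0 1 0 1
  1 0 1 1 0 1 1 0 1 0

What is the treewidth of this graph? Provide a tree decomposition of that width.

The largest bag has 4 vertices, giving width 3; this decomposition certifies tw(G) ≤ 3. Conversely, {d, e, h, i} is a clique of size 4, and the vertices of any clique must share a bag in every tree decomposition; so some bag has ≥ 4 vertices and tw(G) ≥ 3. The upper and lower bounds meet at 3, so that is the treewidth.

Treewidth 3.
Bags: B1 = {a, d, i, j}  B2 = {a, d, g, j}  B3 = {a, d, h, i}  B4 = {d, e, h, i}  B5 = {a, b, d, h}  B6 = {a, d, f, j}  B7 = {a, c, f, j}
Tree: B1–B2, B1–B3, B3–B4, B3–B5, B1–B6, B6–B7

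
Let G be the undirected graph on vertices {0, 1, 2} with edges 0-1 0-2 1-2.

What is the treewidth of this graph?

A width-2 tree decomposition is:
Bags: B1 = {0, 1, 2}
Tree: (single bag)
A single bag containing all 3 vertices is trivially a valid decomposition of width 2. For the lower bound, the 3 vertices {0, 1, 2} are pairwise adjacent, and any tree decomposition puts a clique entirely inside one bag — forcing width ≥ 2. Therefore the treewidth is 2.

2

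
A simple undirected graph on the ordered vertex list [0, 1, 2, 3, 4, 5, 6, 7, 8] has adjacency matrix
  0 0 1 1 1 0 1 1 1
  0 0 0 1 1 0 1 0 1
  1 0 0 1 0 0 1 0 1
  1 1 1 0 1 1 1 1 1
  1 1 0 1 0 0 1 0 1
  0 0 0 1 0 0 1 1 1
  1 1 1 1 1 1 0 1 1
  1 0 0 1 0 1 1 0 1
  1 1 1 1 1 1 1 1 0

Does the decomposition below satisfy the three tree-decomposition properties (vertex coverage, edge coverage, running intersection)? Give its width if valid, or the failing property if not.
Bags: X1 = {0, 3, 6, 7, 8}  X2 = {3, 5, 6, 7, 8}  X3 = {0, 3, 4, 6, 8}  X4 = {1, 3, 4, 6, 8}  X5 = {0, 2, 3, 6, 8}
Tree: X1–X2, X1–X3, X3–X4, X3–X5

Yes; width 4.

Every vertex of G appears in some bag (union = {0, 1, 2, 3, 4, 5, 6, 7, 8}); every edge is covered by a bag; and for each vertex v the set of bags containing v is connected in the bag tree. The decomposition is therefore valid. The largest bag has 5 vertices, so the width is 4.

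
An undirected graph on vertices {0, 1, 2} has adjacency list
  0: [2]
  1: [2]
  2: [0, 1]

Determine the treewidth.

1

A width-1 tree decomposition is:
Bags: B1 = {0, 2}  B2 = {1, 2}
Tree: B1–B2
Each bag holds 2 vertices, so the decomposition has width 1, which upper-bounds the treewidth. G has an edge, so its treewidth is at least 1. The upper and lower bounds meet at 1, so that is the treewidth.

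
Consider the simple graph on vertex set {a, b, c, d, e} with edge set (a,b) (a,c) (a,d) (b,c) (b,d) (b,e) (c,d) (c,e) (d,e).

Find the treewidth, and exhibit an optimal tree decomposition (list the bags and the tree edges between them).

Every bag has size at most 4, so the width is 4 − 1 = 3 and tw(G) ≤ 3. On the other hand G contains the 4-clique {b, c, d, e}. A clique must lie in a single bag of any decomposition, so no decomposition can have width below 3. Combining the bounds, tw(G) = 3.

Treewidth 3.
Bags: B1 = {a, b, c, d}  B2 = {b, c, d, e}
Tree: B1–B2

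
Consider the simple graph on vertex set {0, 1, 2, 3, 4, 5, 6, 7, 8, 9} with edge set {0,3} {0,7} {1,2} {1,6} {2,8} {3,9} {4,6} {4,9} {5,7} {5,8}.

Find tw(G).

2

A width-2 tree decomposition is:
Bags: B1 = {3, 4, 9}  B2 = {0, 3, 4}  B3 = {0, 4, 7}  B4 = {4, 5, 7}  B5 = {4, 5, 8}  B6 = {2, 4, 8}  B7 = {1, 2, 4}  B8 = {1, 4, 6}
Tree: B1–B2, B2–B3, B3–B4, B4–B5, B5–B6, B6–B7, B7–B8
The largest bag has 3 vertices, giving width 2; this decomposition certifies tw(G) ≤ 2. For the lower bound, G contains the cycle 4–9–3–0–7–5–8–2–1–6–4, so G is not a forest; only forests have treewidth ≤ 1, hence tw(G) ≥ 2. Combining the bounds, tw(G) = 2.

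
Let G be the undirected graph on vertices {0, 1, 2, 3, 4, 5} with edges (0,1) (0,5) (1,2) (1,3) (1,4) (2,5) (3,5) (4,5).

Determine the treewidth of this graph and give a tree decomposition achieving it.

Treewidth 2.
One optimal decomposition is:
Bags: B1 = {1, 4, 5}  B2 = {1, 2, 5}  B3 = {1, 3, 5}  B4 = {0, 1, 5}
Tree: B1–B2, B2–B3, B3–B4

Every bag has size at most 3, so the width is 3 − 1 = 2 and tw(G) ≤ 2. For the lower bound, G contains the cycle 5–4–1–2–5, so G is not a forest; only forests have treewidth ≤ 1, hence tw(G) ≥ 2. Therefore the treewidth is 2.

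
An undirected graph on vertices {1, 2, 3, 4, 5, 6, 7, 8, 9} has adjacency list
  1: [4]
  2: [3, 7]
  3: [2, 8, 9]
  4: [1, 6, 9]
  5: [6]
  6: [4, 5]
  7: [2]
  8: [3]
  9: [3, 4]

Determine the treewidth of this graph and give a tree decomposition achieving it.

Every bag has size at most 2, so the width is 2 − 1 = 1 and tw(G) ≤ 1. Since G has at least one edge (e.g. 6–4), it is not an edgeless graph, so tw(G) ≥ 1. Combining the bounds, tw(G) = 1.

Treewidth 1.
One optimal decomposition is:
Bags: B1 = {4, 6}  B2 = {4, 9}  B3 = {3, 9}  B4 = {2, 3}  B5 = {3, 8}  B6 = {2, 7}  B7 = {1, 4}  B8 = {5, 6}
Tree: B1–B2, B2–B3, B3–B4, B3–B5, B4–B6, B1–B7, B1–B8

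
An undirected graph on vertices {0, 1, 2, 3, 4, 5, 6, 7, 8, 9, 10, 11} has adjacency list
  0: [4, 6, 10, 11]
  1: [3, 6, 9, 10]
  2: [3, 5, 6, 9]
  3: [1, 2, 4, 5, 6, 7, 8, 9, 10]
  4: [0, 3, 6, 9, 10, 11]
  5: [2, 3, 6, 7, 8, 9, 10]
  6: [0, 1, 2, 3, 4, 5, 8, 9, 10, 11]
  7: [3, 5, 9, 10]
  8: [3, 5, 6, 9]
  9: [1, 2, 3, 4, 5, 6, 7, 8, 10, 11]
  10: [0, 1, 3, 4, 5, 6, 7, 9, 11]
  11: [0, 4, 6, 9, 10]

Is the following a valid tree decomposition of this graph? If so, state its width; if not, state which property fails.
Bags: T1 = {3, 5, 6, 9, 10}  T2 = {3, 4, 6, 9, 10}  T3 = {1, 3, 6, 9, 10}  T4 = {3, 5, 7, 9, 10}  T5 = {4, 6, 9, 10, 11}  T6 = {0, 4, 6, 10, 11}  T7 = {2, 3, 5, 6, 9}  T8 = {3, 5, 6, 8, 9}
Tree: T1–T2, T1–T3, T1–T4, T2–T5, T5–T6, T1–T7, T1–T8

Vertex coverage: the bags together contain {0, 1, 2, 3, 4, 5, 6, 7, 8, 9, 10, 11}, the full vertex set. Edge coverage: each edge of G has both endpoints in at least one bag. Running intersection: for every vertex, the bags containing it form a connected subtree. All three properties hold, so this is a valid tree decomposition of width max|bag| − 1 = 4, and hence tw(G) ≤ 4.

Yes; width 4.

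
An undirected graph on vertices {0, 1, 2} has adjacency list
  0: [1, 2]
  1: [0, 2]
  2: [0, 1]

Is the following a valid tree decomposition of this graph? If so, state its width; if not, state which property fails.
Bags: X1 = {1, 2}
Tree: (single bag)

A tree decomposition must satisfy three properties: every vertex lies in some bag; for every edge, both endpoints lie together in some bag; and for every vertex, the bags containing it form a connected subtree. Here vertex 0 appears in no bag, so the decomposition is invalid.

No — vertex 0 appears in no bag.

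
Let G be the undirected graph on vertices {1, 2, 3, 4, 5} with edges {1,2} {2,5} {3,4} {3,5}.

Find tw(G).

1

A width-1 tree decomposition is:
Bags: B1 = {3, 5}  B2 = {2, 5}  B3 = {3, 4}  B4 = {1, 2}
Tree: B1–B2, B1–B3, B2–B4
Each bag holds 2 vertices, so the decomposition has width 1, which upper-bounds the treewidth. G has an edge, so its treewidth is at least 1. Therefore the treewidth is 1.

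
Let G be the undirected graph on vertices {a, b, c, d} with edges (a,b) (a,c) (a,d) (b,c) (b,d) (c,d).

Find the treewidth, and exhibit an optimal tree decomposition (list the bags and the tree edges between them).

A single bag containing all 4 vertices is trivially a valid decomposition of width 3. For the lower bound, the 4 vertices {a, b, c, d} are pairwise adjacent, and any tree decomposition puts a clique entirely inside one bag — forcing width ≥ 3. The upper and lower bounds meet at 3, so that is the treewidth.

Treewidth 3.
Bags: B1 = {a, b, c, d}
Tree: (single bag)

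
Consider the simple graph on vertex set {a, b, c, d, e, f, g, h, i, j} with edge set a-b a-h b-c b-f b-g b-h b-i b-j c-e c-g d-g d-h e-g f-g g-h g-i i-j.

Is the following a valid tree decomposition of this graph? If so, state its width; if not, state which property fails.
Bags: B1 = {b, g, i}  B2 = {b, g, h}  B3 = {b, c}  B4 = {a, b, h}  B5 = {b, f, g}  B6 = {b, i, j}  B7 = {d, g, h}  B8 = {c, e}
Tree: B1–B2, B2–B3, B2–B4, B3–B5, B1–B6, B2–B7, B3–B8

No — edge (g,c) lies in no bag.

A tree decomposition must satisfy three properties: every vertex lies in some bag; for every edge, both endpoints lie together in some bag; and for every vertex, the bags containing it form a connected subtree. Here edge (g,c) lies in no bag, so the decomposition is invalid.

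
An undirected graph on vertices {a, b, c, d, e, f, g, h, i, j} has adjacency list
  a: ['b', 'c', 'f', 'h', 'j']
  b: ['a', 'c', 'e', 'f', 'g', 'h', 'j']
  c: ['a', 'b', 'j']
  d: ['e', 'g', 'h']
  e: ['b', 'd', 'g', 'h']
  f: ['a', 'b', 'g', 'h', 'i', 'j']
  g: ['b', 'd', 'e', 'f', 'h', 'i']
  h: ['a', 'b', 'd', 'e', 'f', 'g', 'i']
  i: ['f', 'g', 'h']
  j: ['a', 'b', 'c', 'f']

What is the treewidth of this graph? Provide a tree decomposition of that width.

The largest bag has 4 vertices, giving width 3; this decomposition certifies tw(G) ≤ 3. For the lower bound, the 4 vertices {a, b, c, j} are pairwise adjacent, and any tree decomposition puts a clique entirely inside one bag — forcing width ≥ 3. The upper and lower bounds meet at 3, so that is the treewidth.

Treewidth 3.
One optimal decomposition is:
Bags: B1 = {b, f, g, h}  B2 = {b, e, g, h}  B3 = {d, e, g, h}  B4 = {a, b, f, h}  B5 = {f, g, h, i}  B6 = {a, b, f, j}  B7 = {a, b, c, j}
Tree: B1–B2, B2–B3, B1–B4, B1–B5, B4–B6, B6–B7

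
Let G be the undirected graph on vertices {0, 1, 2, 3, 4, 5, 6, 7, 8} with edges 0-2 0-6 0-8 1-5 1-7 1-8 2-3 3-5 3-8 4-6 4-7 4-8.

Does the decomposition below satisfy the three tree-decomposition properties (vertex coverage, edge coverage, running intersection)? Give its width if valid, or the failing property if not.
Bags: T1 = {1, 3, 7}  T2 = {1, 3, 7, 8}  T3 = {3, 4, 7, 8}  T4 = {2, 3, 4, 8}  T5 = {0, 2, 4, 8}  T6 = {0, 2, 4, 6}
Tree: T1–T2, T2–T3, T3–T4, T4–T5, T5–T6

No — vertex 5 appears in no bag.

A tree decomposition must satisfy three properties: every vertex lies in some bag; for every edge, both endpoints lie together in some bag; and for every vertex, the bags containing it form a connected subtree. Here vertex 5 appears in no bag, so the decomposition is invalid.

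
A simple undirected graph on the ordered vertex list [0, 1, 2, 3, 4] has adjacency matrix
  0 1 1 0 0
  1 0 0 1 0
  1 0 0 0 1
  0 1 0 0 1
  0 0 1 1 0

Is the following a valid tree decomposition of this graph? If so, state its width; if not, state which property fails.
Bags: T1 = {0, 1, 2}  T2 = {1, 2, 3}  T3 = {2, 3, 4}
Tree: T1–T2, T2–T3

Yes; width 2.

Vertex coverage: the bags together contain {0, 1, 2, 3, 4}, the full vertex set. Edge coverage: each edge of G has both endpoints in at least one bag. Running intersection: for every vertex, the bags containing it form a connected subtree. All three properties hold, so this is a valid tree decomposition of width max|bag| − 1 = 2, and hence tw(G) ≤ 2.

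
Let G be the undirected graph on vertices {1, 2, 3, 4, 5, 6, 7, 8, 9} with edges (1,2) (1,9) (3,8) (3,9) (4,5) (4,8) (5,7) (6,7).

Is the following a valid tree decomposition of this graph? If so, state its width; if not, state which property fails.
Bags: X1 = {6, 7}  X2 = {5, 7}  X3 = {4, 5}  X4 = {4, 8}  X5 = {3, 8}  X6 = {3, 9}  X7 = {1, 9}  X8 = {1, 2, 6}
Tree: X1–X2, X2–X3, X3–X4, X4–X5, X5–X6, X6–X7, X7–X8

No — bags containing vertex 6 are not connected in the tree.

A tree decomposition must satisfy three properties: every vertex lies in some bag; for every edge, both endpoints lie together in some bag; and for every vertex, the bags containing it form a connected subtree. Here bags containing vertex 6 are not connected in the tree, so the decomposition is invalid.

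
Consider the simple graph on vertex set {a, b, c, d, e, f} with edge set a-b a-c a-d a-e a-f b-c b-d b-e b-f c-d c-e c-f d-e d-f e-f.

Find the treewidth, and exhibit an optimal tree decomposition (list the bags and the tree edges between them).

Treewidth 5.
One such decomposition:
Bags: B1 = {a, b, c, d, e, f}
Tree: (single bag)

A single bag containing all 6 vertices is trivially a valid decomposition of width 5. Conversely, {a, b, c, d, e, f} is a clique of size 6, and the vertices of any clique must share a bag in every tree decomposition; so some bag has ≥ 6 vertices and tw(G) ≥ 5. Hence tw(G) = 5 exactly.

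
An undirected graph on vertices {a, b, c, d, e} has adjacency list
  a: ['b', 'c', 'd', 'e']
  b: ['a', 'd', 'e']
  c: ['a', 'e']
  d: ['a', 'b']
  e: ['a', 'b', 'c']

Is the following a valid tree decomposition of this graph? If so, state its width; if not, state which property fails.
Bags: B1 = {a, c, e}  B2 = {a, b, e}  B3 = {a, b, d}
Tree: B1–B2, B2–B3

Every vertex of G appears in some bag (union = {a, b, c, d, e}); every edge is covered by a bag; and for each vertex v the set of bags containing v is connected in the bag tree. The decomposition is therefore valid. The largest bag has 3 vertices, so the width is 2.

Yes; width 2.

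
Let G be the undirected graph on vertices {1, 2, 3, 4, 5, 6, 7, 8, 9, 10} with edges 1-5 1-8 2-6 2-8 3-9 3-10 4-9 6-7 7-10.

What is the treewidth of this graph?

1

A width-1 tree decomposition is:
Bags: B1 = {1, 5}  B2 = {1, 8}  B3 = {2, 8}  B4 = {2, 6}  B5 = {6, 7}  B6 = {7, 10}  B7 = {3, 10}  B8 = {3, 9}  B9 = {4, 9}
Tree: B1–B2, B2–B3, B3–B4, B4–B5, B5–B6, B6–B7, B7–B8, B8–B9
Each bag holds 2 vertices, so the decomposition has width 1, which upper-bounds the treewidth. Any graph with an edge has treewidth ≥ 1, and G has the edge 5–1. Therefore the treewidth is 1.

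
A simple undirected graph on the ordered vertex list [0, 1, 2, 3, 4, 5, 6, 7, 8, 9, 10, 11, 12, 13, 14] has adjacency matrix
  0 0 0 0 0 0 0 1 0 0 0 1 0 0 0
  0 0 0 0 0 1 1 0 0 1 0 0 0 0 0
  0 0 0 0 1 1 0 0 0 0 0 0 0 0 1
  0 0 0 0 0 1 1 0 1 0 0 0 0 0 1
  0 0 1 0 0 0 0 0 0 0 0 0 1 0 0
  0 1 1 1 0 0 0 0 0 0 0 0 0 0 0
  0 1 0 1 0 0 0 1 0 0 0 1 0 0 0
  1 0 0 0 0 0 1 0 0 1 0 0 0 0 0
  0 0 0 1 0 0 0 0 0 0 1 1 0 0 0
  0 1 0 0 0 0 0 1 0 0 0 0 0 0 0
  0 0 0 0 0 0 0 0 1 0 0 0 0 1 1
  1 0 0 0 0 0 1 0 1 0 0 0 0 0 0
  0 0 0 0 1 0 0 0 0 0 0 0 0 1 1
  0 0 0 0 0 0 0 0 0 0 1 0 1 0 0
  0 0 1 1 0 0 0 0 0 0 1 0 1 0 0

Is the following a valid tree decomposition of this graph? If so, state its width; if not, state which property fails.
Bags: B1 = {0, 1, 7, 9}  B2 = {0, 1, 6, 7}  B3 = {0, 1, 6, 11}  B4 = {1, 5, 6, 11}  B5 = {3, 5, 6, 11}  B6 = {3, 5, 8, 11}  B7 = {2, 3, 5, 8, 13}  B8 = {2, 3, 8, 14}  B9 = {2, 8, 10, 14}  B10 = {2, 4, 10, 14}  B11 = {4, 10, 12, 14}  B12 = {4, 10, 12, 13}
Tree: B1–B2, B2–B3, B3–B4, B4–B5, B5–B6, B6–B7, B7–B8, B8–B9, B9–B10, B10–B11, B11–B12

No — bags containing vertex 13 are not connected in the tree.

A tree decomposition must satisfy three properties: every vertex lies in some bag; for every edge, both endpoints lie together in some bag; and for every vertex, the bags containing it form a connected subtree. Here bags containing vertex 13 are not connected in the tree, so the decomposition is invalid.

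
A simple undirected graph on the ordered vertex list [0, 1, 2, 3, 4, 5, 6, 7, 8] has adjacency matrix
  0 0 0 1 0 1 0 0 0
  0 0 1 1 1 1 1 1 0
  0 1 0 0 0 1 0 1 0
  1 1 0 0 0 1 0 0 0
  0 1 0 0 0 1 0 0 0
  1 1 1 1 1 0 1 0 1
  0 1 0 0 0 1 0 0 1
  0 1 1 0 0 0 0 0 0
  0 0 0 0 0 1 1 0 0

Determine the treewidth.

2

A width-2 tree decomposition is:
Bags: B1 = {1, 2, 5}  B2 = {1, 5, 6}  B3 = {5, 6, 8}  B4 = {1, 3, 5}  B5 = {1, 2, 7}  B6 = {1, 4, 5}  B7 = {0, 3, 5}
Tree: B1–B2, B2–B3, B1–B4, B1–B5, B4–B6, B4–B7
Every bag has size at most 3, so the width is 3 − 1 = 2 and tw(G) ≤ 2. On the other hand G contains the 3-clique {0, 3, 5}. A clique must lie in a single bag of any decomposition, so no decomposition can have width below 2. The upper and lower bounds meet at 2, so that is the treewidth.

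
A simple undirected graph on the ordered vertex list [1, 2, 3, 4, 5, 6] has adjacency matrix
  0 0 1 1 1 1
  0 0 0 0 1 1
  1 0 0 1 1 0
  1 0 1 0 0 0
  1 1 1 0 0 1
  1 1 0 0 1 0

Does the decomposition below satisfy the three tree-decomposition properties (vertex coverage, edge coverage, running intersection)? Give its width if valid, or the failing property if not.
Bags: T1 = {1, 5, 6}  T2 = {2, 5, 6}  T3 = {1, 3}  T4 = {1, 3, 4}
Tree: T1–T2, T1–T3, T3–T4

No — edge (5,3) lies in no bag.

A tree decomposition must satisfy three properties: every vertex lies in some bag; for every edge, both endpoints lie together in some bag; and for every vertex, the bags containing it form a connected subtree. Here edge (5,3) lies in no bag, so the decomposition is invalid.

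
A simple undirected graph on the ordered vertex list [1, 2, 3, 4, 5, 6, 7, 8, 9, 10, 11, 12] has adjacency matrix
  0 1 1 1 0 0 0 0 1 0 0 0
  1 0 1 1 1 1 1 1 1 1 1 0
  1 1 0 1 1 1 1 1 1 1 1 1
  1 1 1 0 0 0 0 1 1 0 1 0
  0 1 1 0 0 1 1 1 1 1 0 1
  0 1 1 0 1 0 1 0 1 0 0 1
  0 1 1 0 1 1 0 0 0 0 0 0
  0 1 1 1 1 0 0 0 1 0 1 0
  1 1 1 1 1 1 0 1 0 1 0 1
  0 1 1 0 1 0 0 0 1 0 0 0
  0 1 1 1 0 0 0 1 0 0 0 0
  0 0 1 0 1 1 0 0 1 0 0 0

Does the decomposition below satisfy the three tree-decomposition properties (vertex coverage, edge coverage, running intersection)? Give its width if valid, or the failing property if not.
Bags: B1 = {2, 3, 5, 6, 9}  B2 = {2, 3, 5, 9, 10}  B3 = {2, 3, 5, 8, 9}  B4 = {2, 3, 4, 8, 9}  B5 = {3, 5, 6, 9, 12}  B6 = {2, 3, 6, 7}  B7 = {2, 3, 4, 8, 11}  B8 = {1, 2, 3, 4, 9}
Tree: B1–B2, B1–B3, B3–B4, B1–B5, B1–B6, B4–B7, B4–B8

A tree decomposition must satisfy three properties: every vertex lies in some bag; for every edge, both endpoints lie together in some bag; and for every vertex, the bags containing it form a connected subtree. Here edge (5,7) lies in no bag, so the decomposition is invalid.

No — edge (5,7) lies in no bag.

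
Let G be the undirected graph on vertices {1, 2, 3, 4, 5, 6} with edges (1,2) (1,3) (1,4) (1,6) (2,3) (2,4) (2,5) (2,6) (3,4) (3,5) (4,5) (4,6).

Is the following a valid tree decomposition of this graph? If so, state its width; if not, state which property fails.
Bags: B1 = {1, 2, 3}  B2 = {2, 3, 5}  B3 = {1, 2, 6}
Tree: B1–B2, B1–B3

A tree decomposition must satisfy three properties: every vertex lies in some bag; for every edge, both endpoints lie together in some bag; and for every vertex, the bags containing it form a connected subtree. Here vertex 4 appears in no bag, so the decomposition is invalid.

No — vertex 4 appears in no bag.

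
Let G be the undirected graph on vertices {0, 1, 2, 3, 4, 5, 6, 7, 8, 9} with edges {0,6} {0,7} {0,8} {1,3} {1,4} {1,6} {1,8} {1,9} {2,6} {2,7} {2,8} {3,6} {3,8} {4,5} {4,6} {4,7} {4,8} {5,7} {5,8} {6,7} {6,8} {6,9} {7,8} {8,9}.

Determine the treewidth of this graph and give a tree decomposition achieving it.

Every bag has size at most 4, so the width is 4 − 1 = 3 and tw(G) ≤ 3. On the other hand G contains the 4-clique {4, 5, 7, 8}. A clique must lie in a single bag of any decomposition, so no decomposition can have width below 3. Hence tw(G) = 3 exactly.

Treewidth 3.
Bags: B1 = {1, 4, 6, 8}  B2 = {4, 6, 7, 8}  B3 = {1, 6, 8, 9}  B4 = {2, 6, 7, 8}  B5 = {1, 3, 6, 8}  B6 = {4, 5, 7, 8}  B7 = {0, 6, 7, 8}
Tree: B1–B2, B1–B3, B2–B4, B1–B5, B2–B6, B2–B7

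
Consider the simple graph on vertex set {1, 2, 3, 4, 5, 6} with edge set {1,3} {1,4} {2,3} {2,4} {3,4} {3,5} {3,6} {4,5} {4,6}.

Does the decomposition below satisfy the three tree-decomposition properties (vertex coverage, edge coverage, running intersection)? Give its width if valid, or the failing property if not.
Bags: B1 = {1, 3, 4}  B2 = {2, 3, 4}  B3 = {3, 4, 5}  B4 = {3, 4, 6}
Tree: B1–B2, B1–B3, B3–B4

Yes; width 2.

Vertex coverage: the bags together contain {1, 2, 3, 4, 5, 6}, the full vertex set. Edge coverage: each edge of G has both endpoints in at least one bag. Running intersection: for every vertex, the bags containing it form a connected subtree. All three properties hold, so this is a valid tree decomposition of width max|bag| − 1 = 2, and hence tw(G) ≤ 2.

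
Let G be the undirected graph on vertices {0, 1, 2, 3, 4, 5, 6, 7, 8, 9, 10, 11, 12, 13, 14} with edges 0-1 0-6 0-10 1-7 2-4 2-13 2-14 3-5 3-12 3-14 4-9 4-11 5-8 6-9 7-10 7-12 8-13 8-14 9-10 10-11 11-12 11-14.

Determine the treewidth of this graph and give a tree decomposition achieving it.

The largest bag has 4 vertices, giving width 3; this decomposition certifies tw(G) ≤ 3. For the lower bound: the 4 vertex sets {0,1,6}, {7}, {10}, {4,9,11,12} are disjoint, each induces a connected subgraph, and every pair is joined by at least one edge of G. Contracting each set to a single vertex therefore yields K_{4} as a minor, and since treewidth is minor-monotone, tw(G) ≥ tw(K_{4}) = 3. The upper and lower bounds meet at 3, so that is the treewidth.

Treewidth 3.
One such decomposition:
Bags: B1 = {0, 1, 6, 7}  B2 = {0, 6, 7, 10}  B3 = {6, 7, 9, 10}  B4 = {7, 9, 10, 12}  B5 = {9, 10, 11, 12}  B6 = {4, 9, 11, 12}  B7 = {3, 4, 11, 12}  B8 = {3, 4, 11, 14}  B9 = {2, 3, 4, 14}  B10 = {2, 3, 5, 14}  B11 = {2, 5, 8, 14}  B12 = {2, 5, 8, 13}
Tree: B1–B2, B2–B3, B3–B4, B4–B5, B5–B6, B6–B7, B7–B8, B8–B9, B9–B10, B10–B11, B11–B12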